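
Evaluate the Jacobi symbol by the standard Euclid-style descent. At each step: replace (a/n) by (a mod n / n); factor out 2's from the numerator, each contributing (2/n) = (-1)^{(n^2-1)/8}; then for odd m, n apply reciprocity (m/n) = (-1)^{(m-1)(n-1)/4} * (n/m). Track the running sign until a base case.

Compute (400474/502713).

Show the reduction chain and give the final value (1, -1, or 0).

factor out 2^1: 400474 = 2^1·200237; with 502713 mod 8 = 1, (2/502713) = +1; sign now +1; continue with (200237/502713)
flip (200237/502713) -> (502713/200237): both odd, 200237 mod 4 = 1, 502713 mod 4 = 1, so the flip contributes +1; sign now +1
(502713/200237): 502713 mod 200237 = 102239, so (502713/200237) = (102239/200237)
flip (102239/200237) -> (200237/102239): both odd, 102239 mod 4 = 3, 200237 mod 4 = 1, so the flip contributes +1; sign now +1
(200237/102239): 200237 mod 102239 = 97998, so (200237/102239) = (97998/102239)
factor out 2^1: 97998 = 2^1·48999; with 102239 mod 8 = 7, (2/102239) = +1; sign now +1; continue with (48999/102239)
flip (48999/102239) -> (102239/48999): both odd, 48999 mod 4 = 3, 102239 mod 4 = 3, so the flip contributes -1; sign now -1
(102239/48999): 102239 mod 48999 = 4241, so (102239/48999) = (4241/48999)
flip (4241/48999) -> (48999/4241): both odd, 4241 mod 4 = 1, 48999 mod 4 = 3, so the flip contributes +1; sign now -1
(48999/4241): 48999 mod 4241 = 2348, so (48999/4241) = (2348/4241)
factor out 2^2: 2348 = 2^2·587; with 4241 mod 8 = 1, (2/4241) = +1; sign now -1; continue with (587/4241)
flip (587/4241) -> (4241/587): both odd, 587 mod 4 = 3, 4241 mod 4 = 1, so the flip contributes +1; sign now -1
(4241/587): 4241 mod 587 = 132, so (4241/587) = (132/587)
factor out 2^2: 132 = 2^2·33; with 587 mod 8 = 3, (2/587) = -1; sign now -1; continue with (33/587)
flip (33/587) -> (587/33): both odd, 33 mod 4 = 1, 587 mod 4 = 3, so the flip contributes +1; sign now -1
(587/33): 587 mod 33 = 26, so (587/33) = (26/33)
factor out 2^1: 26 = 2^1·13; with 33 mod 8 = 1, (2/33) = +1; sign now -1; continue with (13/33)
flip (13/33) -> (33/13): both odd, 13 mod 4 = 1, 33 mod 4 = 1, so the flip contributes +1; sign now -1
(33/13): 33 mod 13 = 7, so (33/13) = (7/13)
flip (7/13) -> (13/7): both odd, 7 mod 4 = 3, 13 mod 4 = 1, so the flip contributes +1; sign now -1
(13/7): 13 mod 7 = 6, so (13/7) = (6/7)
factor out 2^1: 6 = 2^1·3; with 7 mod 8 = 7, (2/7) = +1; sign now -1; continue with (3/7)
flip (3/7) -> (7/3): both odd, 3 mod 4 = 3, 7 mod 4 = 3, so the flip contributes -1; sign now +1
(7/3): 7 mod 3 = 1, so (7/3) = (1/3)
reached (1/3) = 1, so the symbol is +1

1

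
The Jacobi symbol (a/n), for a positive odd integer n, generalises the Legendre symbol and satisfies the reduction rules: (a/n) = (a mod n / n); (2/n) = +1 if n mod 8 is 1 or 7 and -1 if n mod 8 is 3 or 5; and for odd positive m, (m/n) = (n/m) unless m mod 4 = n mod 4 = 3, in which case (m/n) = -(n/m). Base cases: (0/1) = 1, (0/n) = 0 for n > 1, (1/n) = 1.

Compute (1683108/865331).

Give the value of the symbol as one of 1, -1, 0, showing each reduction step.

(1683108/865331) = (817777/865331)   [reduce mod 865331]
reciprocity: (817777/865331) = +1·(865331/817777) since 817777 mod 4 = 1, 865331 mod 4 = 3; sign now +1
(865331/817777) = (47554/817777)   [reduce mod 817777]
47554 = 2^1·23777; (2/817777) = +1 since 817777 mod 8 = 1, so (47554/817777) = (+1)^1·(23777/817777); sign now +1
reciprocity: (23777/817777) = +1·(817777/23777) since 23777 mod 4 = 1, 817777 mod 4 = 1; sign now +1
(817777/23777) = (9359/23777)   [reduce mod 23777]
reciprocity: (9359/23777) = +1·(23777/9359) since 9359 mod 4 = 3, 23777 mod 4 = 1; sign now +1
(23777/9359) = (5059/9359)   [reduce mod 9359]
reciprocity: (5059/9359) = -1·(9359/5059) since 5059 mod 4 = 3, 9359 mod 4 = 3; sign now -1
(9359/5059) = (4300/5059)   [reduce mod 5059]
4300 = 2^2·1075; (2/5059) = -1 since 5059 mod 8 = 3, so (4300/5059) = (-1)^2·(1075/5059); sign now -1
reciprocity: (1075/5059) = -1·(5059/1075) since 1075 mod 4 = 3, 5059 mod 4 = 3; sign now +1
(5059/1075) = (759/1075)   [reduce mod 1075]
reciprocity: (759/1075) = -1·(1075/759) since 759 mod 4 = 3, 1075 mod 4 = 3; sign now -1
(1075/759) = (316/759)   [reduce mod 759]
316 = 2^2·79; (2/759) = +1 since 759 mod 8 = 7, so (316/759) = (+1)^2·(79/759); sign now -1
reciprocity: (79/759) = -1·(759/79) since 79 mod 4 = 3, 759 mod 4 = 3; sign now +1
(759/79) = (48/79)   [reduce mod 79]
48 = 2^4·3; (2/79) = +1 since 79 mod 8 = 7, so (48/79) = (+1)^4·(3/79); sign now +1
reciprocity: (3/79) = -1·(79/3) since 3 mod 4 = 3, 79 mod 4 = 3; sign now -1
(79/3) = (1/3)   [reduce mod 3]
(1/3) = 1; final value = sign = -1

-1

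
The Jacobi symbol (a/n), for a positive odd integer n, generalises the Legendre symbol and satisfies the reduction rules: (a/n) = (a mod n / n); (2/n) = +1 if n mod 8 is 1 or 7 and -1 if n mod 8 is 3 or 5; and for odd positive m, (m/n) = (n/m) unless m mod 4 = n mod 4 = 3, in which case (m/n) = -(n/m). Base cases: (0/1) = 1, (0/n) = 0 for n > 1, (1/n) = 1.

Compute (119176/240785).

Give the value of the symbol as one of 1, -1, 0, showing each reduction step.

-1

119176 = 2^3·14897; (2/240785) = +1 since 240785 mod 8 = 1, so (119176/240785) = (+1)^3·(14897/240785); sign now +1
reciprocity: (14897/240785) = +1·(240785/14897) since 14897 mod 4 = 1, 240785 mod 4 = 1; sign now +1
(240785/14897) = (2433/14897)   [reduce mod 14897]
reciprocity: (2433/14897) = +1·(14897/2433) since 2433 mod 4 = 1, 14897 mod 4 = 1; sign now +1
(14897/2433) = (299/2433)   [reduce mod 2433]
reciprocity: (299/2433) = +1·(2433/299) since 299 mod 4 = 3, 2433 mod 4 = 1; sign now +1
(2433/299) = (41/299)   [reduce mod 299]
reciprocity: (41/299) = +1·(299/41) since 41 mod 4 = 1, 299 mod 4 = 3; sign now +1
(299/41) = (12/41)   [reduce mod 41]
12 = 2^2·3; (2/41) = +1 since 41 mod 8 = 1, so (12/41) = (+1)^2·(3/41); sign now +1
reciprocity: (3/41) = +1·(41/3) since 3 mod 4 = 3, 41 mod 4 = 1; sign now +1
(41/3) = (2/3)   [reduce mod 3]
2 = 2^1·1; (2/3) = -1 since 3 mod 8 = 3, so (2/3) = (-1)^1·(1/3); sign now -1
(1/3) = 1; final value = sign = -1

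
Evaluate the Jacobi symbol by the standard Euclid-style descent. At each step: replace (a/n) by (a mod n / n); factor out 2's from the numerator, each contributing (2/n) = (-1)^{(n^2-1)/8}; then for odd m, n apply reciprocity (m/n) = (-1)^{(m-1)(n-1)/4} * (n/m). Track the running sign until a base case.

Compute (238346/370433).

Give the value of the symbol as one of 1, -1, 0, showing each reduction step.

1

238346 = 2^1·119173; (2/370433) = +1 since 370433 mod 8 = 1, so (238346/370433) = (+1)^1·(119173/370433); sign now +1
reciprocity: (119173/370433) = +1·(370433/119173) since 119173 mod 4 = 1, 370433 mod 4 = 1; sign now +1
(370433/119173) = (12914/119173)   [reduce mod 119173]
12914 = 2^1·6457; (2/119173) = -1 since 119173 mod 8 = 5, so (12914/119173) = (-1)^1·(6457/119173); sign now -1
reciprocity: (6457/119173) = +1·(119173/6457) since 6457 mod 4 = 1, 119173 mod 4 = 1; sign now -1
(119173/6457) = (2947/6457)   [reduce mod 6457]
reciprocity: (2947/6457) = +1·(6457/2947) since 2947 mod 4 = 3, 6457 mod 4 = 1; sign now -1
(6457/2947) = (563/2947)   [reduce mod 2947]
reciprocity: (563/2947) = -1·(2947/563) since 563 mod 4 = 3, 2947 mod 4 = 3; sign now +1
(2947/563) = (132/563)   [reduce mod 563]
132 = 2^2·33; (2/563) = -1 since 563 mod 8 = 3, so (132/563) = (-1)^2·(33/563); sign now +1
reciprocity: (33/563) = +1·(563/33) since 33 mod 4 = 1, 563 mod 4 = 3; sign now +1
(563/33) = (2/33)   [reduce mod 33]
2 = 2^1·1; (2/33) = +1 since 33 mod 8 = 1, so (2/33) = (+1)^1·(1/33); sign now +1
(1/33) = 1; final value = sign = +1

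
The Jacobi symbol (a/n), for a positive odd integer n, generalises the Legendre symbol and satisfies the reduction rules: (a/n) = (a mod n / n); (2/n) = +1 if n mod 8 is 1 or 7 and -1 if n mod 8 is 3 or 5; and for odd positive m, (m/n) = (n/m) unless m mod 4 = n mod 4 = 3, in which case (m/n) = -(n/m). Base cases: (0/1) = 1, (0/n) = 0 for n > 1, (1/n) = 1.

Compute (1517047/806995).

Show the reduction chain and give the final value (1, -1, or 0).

(1517047/806995) = (710052/806995)   [reduce mod 806995]
710052 = 2^2·177513; (2/806995) = -1 since 806995 mod 8 = 3, so (710052/806995) = (-1)^2·(177513/806995); sign now +1
reciprocity: (177513/806995) = +1·(806995/177513) since 177513 mod 4 = 1, 806995 mod 4 = 3; sign now +1
(806995/177513) = (96943/177513)   [reduce mod 177513]
reciprocity: (96943/177513) = +1·(177513/96943) since 96943 mod 4 = 3, 177513 mod 4 = 1; sign now +1
(177513/96943) = (80570/96943)   [reduce mod 96943]
80570 = 2^1·40285; (2/96943) = +1 since 96943 mod 8 = 7, so (80570/96943) = (+1)^1·(40285/96943); sign now +1
reciprocity: (40285/96943) = +1·(96943/40285) since 40285 mod 4 = 1, 96943 mod 4 = 3; sign now +1
(96943/40285) = (16373/40285)   [reduce mod 40285]
reciprocity: (16373/40285) = +1·(40285/16373) since 16373 mod 4 = 1, 40285 mod 4 = 1; sign now +1
(40285/16373) = (7539/16373)   [reduce mod 16373]
reciprocity: (7539/16373) = +1·(16373/7539) since 7539 mod 4 = 3, 16373 mod 4 = 1; sign now +1
(16373/7539) = (1295/7539)   [reduce mod 7539]
reciprocity: (1295/7539) = -1·(7539/1295) since 1295 mod 4 = 3, 7539 mod 4 = 3; sign now -1
(7539/1295) = (1064/1295)   [reduce mod 1295]
1064 = 2^3·133; (2/1295) = +1 since 1295 mod 8 = 7, so (1064/1295) = (+1)^3·(133/1295); sign now -1
reciprocity: (133/1295) = +1·(1295/133) since 133 mod 4 = 1, 1295 mod 4 = 3; sign now -1
(1295/133) = (98/133)   [reduce mod 133]
98 = 2^1·49; (2/133) = -1 since 133 mod 8 = 5, so (98/133) = (-1)^1·(49/133); sign now +1
reciprocity: (49/133) = +1·(133/49) since 49 mod 4 = 1, 133 mod 4 = 1; sign now +1
(133/49) = (35/49)   [reduce mod 49]
reciprocity: (35/49) = +1·(49/35) since 35 mod 4 = 3, 49 mod 4 = 1; sign now +1
(49/35) = (14/35)   [reduce mod 35]
14 = 2^1·7; (2/35) = -1 since 35 mod 8 = 3, so (14/35) = (-1)^1·(7/35); sign now -1
reciprocity: (7/35) = -1·(35/7) since 7 mod 4 = 3, 35 mod 4 = 3; sign now +1
(35/7) = (0/7)   [reduce mod 7]
(0/7) = 0   [gcd(a, n) > 1]; final value = 0

0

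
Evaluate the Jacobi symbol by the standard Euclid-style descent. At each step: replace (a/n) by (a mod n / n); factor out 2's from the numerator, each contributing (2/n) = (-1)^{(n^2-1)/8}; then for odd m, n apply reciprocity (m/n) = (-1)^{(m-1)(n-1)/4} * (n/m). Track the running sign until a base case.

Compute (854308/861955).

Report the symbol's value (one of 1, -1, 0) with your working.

854308 = 2^2·213577; (2/861955) = -1 since 861955 mod 8 = 3, so (854308/861955) = (-1)^2·(213577/861955); sign now +1
reciprocity: (213577/861955) = +1·(861955/213577) since 213577 mod 4 = 1, 861955 mod 4 = 3; sign now +1
(861955/213577) = (7647/213577)   [reduce mod 213577]
reciprocity: (7647/213577) = +1·(213577/7647) since 7647 mod 4 = 3, 213577 mod 4 = 1; sign now +1
(213577/7647) = (7108/7647)   [reduce mod 7647]
7108 = 2^2·1777; (2/7647) = +1 since 7647 mod 8 = 7, so (7108/7647) = (+1)^2·(1777/7647); sign now +1
reciprocity: (1777/7647) = +1·(7647/1777) since 1777 mod 4 = 1, 7647 mod 4 = 3; sign now +1
(7647/1777) = (539/1777)   [reduce mod 1777]
reciprocity: (539/1777) = +1·(1777/539) since 539 mod 4 = 3, 1777 mod 4 = 1; sign now +1
(1777/539) = (160/539)   [reduce mod 539]
160 = 2^5·5; (2/539) = -1 since 539 mod 8 = 3, so (160/539) = (-1)^5·(5/539); sign now -1
reciprocity: (5/539) = +1·(539/5) since 5 mod 4 = 1, 539 mod 4 = 3; sign now -1
(539/5) = (4/5)   [reduce mod 5]
4 = 2^2·1; (2/5) = -1 since 5 mod 8 = 5, so (4/5) = (-1)^2·(1/5); sign now -1
(1/5) = 1; final value = sign = -1

-1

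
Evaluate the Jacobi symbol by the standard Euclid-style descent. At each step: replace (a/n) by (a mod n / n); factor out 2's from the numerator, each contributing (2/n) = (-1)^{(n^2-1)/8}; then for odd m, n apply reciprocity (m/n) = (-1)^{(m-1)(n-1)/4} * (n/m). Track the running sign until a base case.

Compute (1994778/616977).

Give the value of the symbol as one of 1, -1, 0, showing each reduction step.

0

(1994778/616977) = (143847/616977)   [reduce mod 616977]
reciprocity: (143847/616977) = +1·(616977/143847) since 143847 mod 4 = 3, 616977 mod 4 = 1; sign now +1
(616977/143847) = (41589/143847)   [reduce mod 143847]
reciprocity: (41589/143847) = +1·(143847/41589) since 41589 mod 4 = 1, 143847 mod 4 = 3; sign now +1
(143847/41589) = (19080/41589)   [reduce mod 41589]
19080 = 2^3·2385; (2/41589) = -1 since 41589 mod 8 = 5, so (19080/41589) = (-1)^3·(2385/41589); sign now -1
reciprocity: (2385/41589) = +1·(41589/2385) since 2385 mod 4 = 1, 41589 mod 4 = 1; sign now -1
(41589/2385) = (1044/2385)   [reduce mod 2385]
1044 = 2^2·261; (2/2385) = +1 since 2385 mod 8 = 1, so (1044/2385) = (+1)^2·(261/2385); sign now -1
reciprocity: (261/2385) = +1·(2385/261) since 261 mod 4 = 1, 2385 mod 4 = 1; sign now -1
(2385/261) = (36/261)   [reduce mod 261]
36 = 2^2·9; (2/261) = -1 since 261 mod 8 = 5, so (36/261) = (-1)^2·(9/261); sign now -1
reciprocity: (9/261) = +1·(261/9) since 9 mod 4 = 1, 261 mod 4 = 1; sign now -1
(261/9) = (0/9)   [reduce mod 9]
(0/9) = 0   [gcd(a, n) > 1]; final value = 0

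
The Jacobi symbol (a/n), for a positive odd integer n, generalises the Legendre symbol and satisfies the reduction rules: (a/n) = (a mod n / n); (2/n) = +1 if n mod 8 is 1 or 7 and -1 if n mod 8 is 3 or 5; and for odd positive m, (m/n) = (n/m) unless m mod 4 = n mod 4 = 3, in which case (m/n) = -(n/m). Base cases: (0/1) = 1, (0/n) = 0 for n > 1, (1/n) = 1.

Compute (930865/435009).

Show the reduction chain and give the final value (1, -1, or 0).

(930865/435009) = (60847/435009)   [reduce mod 435009]
reciprocity: (60847/435009) = +1·(435009/60847) since 60847 mod 4 = 3, 435009 mod 4 = 1; sign now +1
(435009/60847) = (9080/60847)   [reduce mod 60847]
9080 = 2^3·1135; (2/60847) = +1 since 60847 mod 8 = 7, so (9080/60847) = (+1)^3·(1135/60847); sign now +1
reciprocity: (1135/60847) = -1·(60847/1135) since 1135 mod 4 = 3, 60847 mod 4 = 3; sign now -1
(60847/1135) = (692/1135)   [reduce mod 1135]
692 = 2^2·173; (2/1135) = +1 since 1135 mod 8 = 7, so (692/1135) = (+1)^2·(173/1135); sign now -1
reciprocity: (173/1135) = +1·(1135/173) since 173 mod 4 = 1, 1135 mod 4 = 3; sign now -1
(1135/173) = (97/173)   [reduce mod 173]
reciprocity: (97/173) = +1·(173/97) since 97 mod 4 = 1, 173 mod 4 = 1; sign now -1
(173/97) = (76/97)   [reduce mod 97]
76 = 2^2·19; (2/97) = +1 since 97 mod 8 = 1, so (76/97) = (+1)^2·(19/97); sign now -1
reciprocity: (19/97) = +1·(97/19) since 19 mod 4 = 3, 97 mod 4 = 1; sign now -1
(97/19) = (2/19)   [reduce mod 19]
2 = 2^1·1; (2/19) = -1 since 19 mod 8 = 3, so (2/19) = (-1)^1·(1/19); sign now +1
(1/19) = 1; final value = sign = +1

1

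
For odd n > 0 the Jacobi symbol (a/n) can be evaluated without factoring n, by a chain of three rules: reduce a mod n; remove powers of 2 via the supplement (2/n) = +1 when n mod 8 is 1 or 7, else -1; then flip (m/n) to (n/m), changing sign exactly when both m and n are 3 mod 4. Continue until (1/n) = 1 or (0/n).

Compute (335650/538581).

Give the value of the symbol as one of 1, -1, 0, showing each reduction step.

-1

factor out 2^1: 335650 = 2^1·167825; with 538581 mod 8 = 5, (2/538581) = -1; sign now -1; continue with (167825/538581)
flip (167825/538581) -> (538581/167825): both odd, 167825 mod 4 = 1, 538581 mod 4 = 1, so the flip contributes +1; sign now -1
(538581/167825): 538581 mod 167825 = 35106, so (538581/167825) = (35106/167825)
factor out 2^1: 35106 = 2^1·17553; with 167825 mod 8 = 1, (2/167825) = +1; sign now -1; continue with (17553/167825)
flip (17553/167825) -> (167825/17553): both odd, 17553 mod 4 = 1, 167825 mod 4 = 1, so the flip contributes +1; sign now -1
(167825/17553): 167825 mod 17553 = 9848, so (167825/17553) = (9848/17553)
factor out 2^3: 9848 = 2^3·1231; with 17553 mod 8 = 1, (2/17553) = +1; sign now -1; continue with (1231/17553)
flip (1231/17553) -> (17553/1231): both odd, 1231 mod 4 = 3, 17553 mod 4 = 1, so the flip contributes +1; sign now -1
(17553/1231): 17553 mod 1231 = 319, so (17553/1231) = (319/1231)
flip (319/1231) -> (1231/319): both odd, 319 mod 4 = 3, 1231 mod 4 = 3, so the flip contributes -1; sign now +1
(1231/319): 1231 mod 319 = 274, so (1231/319) = (274/319)
factor out 2^1: 274 = 2^1·137; with 319 mod 8 = 7, (2/319) = +1; sign now +1; continue with (137/319)
flip (137/319) -> (319/137): both odd, 137 mod 4 = 1, 319 mod 4 = 3, so the flip contributes +1; sign now +1
(319/137): 319 mod 137 = 45, so (319/137) = (45/137)
flip (45/137) -> (137/45): both odd, 45 mod 4 = 1, 137 mod 4 = 1, so the flip contributes +1; sign now +1
(137/45): 137 mod 45 = 2, so (137/45) = (2/45)
factor out 2^1: 2 = 2^1·1; with 45 mod 8 = 5, (2/45) = -1; sign now -1; continue with (1/45)
reached (1/45) = 1, so the symbol is -1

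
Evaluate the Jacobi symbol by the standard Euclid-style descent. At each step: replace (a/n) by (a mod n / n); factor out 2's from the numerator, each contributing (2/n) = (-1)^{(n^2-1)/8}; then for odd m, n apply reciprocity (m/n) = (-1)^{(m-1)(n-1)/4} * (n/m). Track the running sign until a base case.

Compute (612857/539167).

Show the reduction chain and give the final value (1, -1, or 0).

(612857/539167) = (73690/539167)   [reduce mod 539167]
73690 = 2^1·36845; (2/539167) = +1 since 539167 mod 8 = 7, so (73690/539167) = (+1)^1·(36845/539167); sign now +1
reciprocity: (36845/539167) = +1·(539167/36845) since 36845 mod 4 = 1, 539167 mod 4 = 3; sign now +1
(539167/36845) = (23337/36845)   [reduce mod 36845]
reciprocity: (23337/36845) = +1·(36845/23337) since 23337 mod 4 = 1, 36845 mod 4 = 1; sign now +1
(36845/23337) = (13508/23337)   [reduce mod 23337]
13508 = 2^2·3377; (2/23337) = +1 since 23337 mod 8 = 1, so (13508/23337) = (+1)^2·(3377/23337); sign now +1
reciprocity: (3377/23337) = +1·(23337/3377) since 3377 mod 4 = 1, 23337 mod 4 = 1; sign now +1
(23337/3377) = (3075/3377)   [reduce mod 3377]
reciprocity: (3075/3377) = +1·(3377/3075) since 3075 mod 4 = 3, 3377 mod 4 = 1; sign now +1
(3377/3075) = (302/3075)   [reduce mod 3075]
302 = 2^1·151; (2/3075) = -1 since 3075 mod 8 = 3, so (302/3075) = (-1)^1·(151/3075); sign now -1
reciprocity: (151/3075) = -1·(3075/151) since 151 mod 4 = 3, 3075 mod 4 = 3; sign now +1
(3075/151) = (55/151)   [reduce mod 151]
reciprocity: (55/151) = -1·(151/55) since 55 mod 4 = 3, 151 mod 4 = 3; sign now -1
(151/55) = (41/55)   [reduce mod 55]
reciprocity: (41/55) = +1·(55/41) since 41 mod 4 = 1, 55 mod 4 = 3; sign now -1
(55/41) = (14/41)   [reduce mod 41]
14 = 2^1·7; (2/41) = +1 since 41 mod 8 = 1, so (14/41) = (+1)^1·(7/41); sign now -1
reciprocity: (7/41) = +1·(41/7) since 7 mod 4 = 3, 41 mod 4 = 1; sign now -1
(41/7) = (6/7)   [reduce mod 7]
6 = 2^1·3; (2/7) = +1 since 7 mod 8 = 7, so (6/7) = (+1)^1·(3/7); sign now -1
reciprocity: (3/7) = -1·(7/3) since 3 mod 4 = 3, 7 mod 4 = 3; sign now +1
(7/3) = (1/3)   [reduce mod 3]
(1/3) = 1; final value = sign = +1

1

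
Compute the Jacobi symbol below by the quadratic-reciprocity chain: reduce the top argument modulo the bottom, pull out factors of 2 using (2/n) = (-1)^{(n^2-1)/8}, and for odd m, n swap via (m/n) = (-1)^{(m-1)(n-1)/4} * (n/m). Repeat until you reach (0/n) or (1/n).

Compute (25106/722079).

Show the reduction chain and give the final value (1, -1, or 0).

25106 = 2^1·12553; (2/722079) = +1 since 722079 mod 8 = 7, so (25106/722079) = (+1)^1·(12553/722079); sign now +1
reciprocity: (12553/722079) = +1·(722079/12553) since 12553 mod 4 = 1, 722079 mod 4 = 3; sign now +1
(722079/12553) = (6558/12553)   [reduce mod 12553]
6558 = 2^1·3279; (2/12553) = +1 since 12553 mod 8 = 1, so (6558/12553) = (+1)^1·(3279/12553); sign now +1
reciprocity: (3279/12553) = +1·(12553/3279) since 3279 mod 4 = 3, 12553 mod 4 = 1; sign now +1
(12553/3279) = (2716/3279)   [reduce mod 3279]
2716 = 2^2·679; (2/3279) = +1 since 3279 mod 8 = 7, so (2716/3279) = (+1)^2·(679/3279); sign now +1
reciprocity: (679/3279) = -1·(3279/679) since 679 mod 4 = 3, 3279 mod 4 = 3; sign now -1
(3279/679) = (563/679)   [reduce mod 679]
reciprocity: (563/679) = -1·(679/563) since 563 mod 4 = 3, 679 mod 4 = 3; sign now +1
(679/563) = (116/563)   [reduce mod 563]
116 = 2^2·29; (2/563) = -1 since 563 mod 8 = 3, so (116/563) = (-1)^2·(29/563); sign now +1
reciprocity: (29/563) = +1·(563/29) since 29 mod 4 = 1, 563 mod 4 = 3; sign now +1
(563/29) = (12/29)   [reduce mod 29]
12 = 2^2·3; (2/29) = -1 since 29 mod 8 = 5, so (12/29) = (-1)^2·(3/29); sign now +1
reciprocity: (3/29) = +1·(29/3) since 3 mod 4 = 3, 29 mod 4 = 1; sign now +1
(29/3) = (2/3)   [reduce mod 3]
2 = 2^1·1; (2/3) = -1 since 3 mod 8 = 3, so (2/3) = (-1)^1·(1/3); sign now -1
(1/3) = 1; final value = sign = -1

-1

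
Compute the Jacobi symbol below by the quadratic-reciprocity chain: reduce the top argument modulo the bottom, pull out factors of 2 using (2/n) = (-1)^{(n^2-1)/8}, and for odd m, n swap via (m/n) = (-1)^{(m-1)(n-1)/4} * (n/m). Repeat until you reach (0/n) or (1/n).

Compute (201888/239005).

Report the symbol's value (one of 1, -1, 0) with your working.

factor out 2^5: 201888 = 2^5·6309; with 239005 mod 8 = 5, (2/239005) = -1; sign now -1; continue with (6309/239005)
flip (6309/239005) -> (239005/6309): both odd, 6309 mod 4 = 1, 239005 mod 4 = 1, so the flip contributes +1; sign now -1
(239005/6309): 239005 mod 6309 = 5572, so (239005/6309) = (5572/6309)
factor out 2^2: 5572 = 2^2·1393; with 6309 mod 8 = 5, (2/6309) = -1; sign now -1; continue with (1393/6309)
flip (1393/6309) -> (6309/1393): both odd, 1393 mod 4 = 1, 6309 mod 4 = 1, so the flip contributes +1; sign now -1
(6309/1393): 6309 mod 1393 = 737, so (6309/1393) = (737/1393)
flip (737/1393) -> (1393/737): both odd, 737 mod 4 = 1, 1393 mod 4 = 1, so the flip contributes +1; sign now -1
(1393/737): 1393 mod 737 = 656, so (1393/737) = (656/737)
factor out 2^4: 656 = 2^4·41; with 737 mod 8 = 1, (2/737) = +1; sign now -1; continue with (41/737)
flip (41/737) -> (737/41): both odd, 41 mod 4 = 1, 737 mod 4 = 1, so the flip contributes +1; sign now -1
(737/41): 737 mod 41 = 40, so (737/41) = (40/41)
factor out 2^3: 40 = 2^3·5; with 41 mod 8 = 1, (2/41) = +1; sign now -1; continue with (5/41)
flip (5/41) -> (41/5): both odd, 5 mod 4 = 1, 41 mod 4 = 1, so the flip contributes +1; sign now -1
(41/5): 41 mod 5 = 1, so (41/5) = (1/5)
reached (1/5) = 1, so the symbol is -1

-1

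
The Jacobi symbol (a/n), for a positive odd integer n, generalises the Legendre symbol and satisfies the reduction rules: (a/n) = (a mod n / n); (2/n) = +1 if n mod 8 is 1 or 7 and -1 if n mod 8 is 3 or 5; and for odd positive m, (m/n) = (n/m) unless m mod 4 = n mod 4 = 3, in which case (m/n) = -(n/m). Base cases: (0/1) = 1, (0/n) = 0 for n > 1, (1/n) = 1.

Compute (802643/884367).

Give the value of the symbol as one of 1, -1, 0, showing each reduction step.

flip (802643/884367) -> (884367/802643): both odd, 802643 mod 4 = 3, 884367 mod 4 = 3, so the flip contributes -1; sign now -1
(884367/802643): 884367 mod 802643 = 81724, so (884367/802643) = (81724/802643)
factor out 2^2: 81724 = 2^2·20431; with 802643 mod 8 = 3, (2/802643) = -1; sign now -1; continue with (20431/802643)
flip (20431/802643) -> (802643/20431): both odd, 20431 mod 4 = 3, 802643 mod 4 = 3, so the flip contributes -1; sign now +1
(802643/20431): 802643 mod 20431 = 5834, so (802643/20431) = (5834/20431)
factor out 2^1: 5834 = 2^1·2917; with 20431 mod 8 = 7, (2/20431) = +1; sign now +1; continue with (2917/20431)
flip (2917/20431) -> (20431/2917): both odd, 2917 mod 4 = 1, 20431 mod 4 = 3, so the flip contributes +1; sign now +1
(20431/2917): 20431 mod 2917 = 12, so (20431/2917) = (12/2917)
factor out 2^2: 12 = 2^2·3; with 2917 mod 8 = 5, (2/2917) = -1; sign now +1; continue with (3/2917)
flip (3/2917) -> (2917/3): both odd, 3 mod 4 = 3, 2917 mod 4 = 1, so the flip contributes +1; sign now +1
(2917/3): 2917 mod 3 = 1, so (2917/3) = (1/3)
reached (1/3) = 1, so the symbol is +1

1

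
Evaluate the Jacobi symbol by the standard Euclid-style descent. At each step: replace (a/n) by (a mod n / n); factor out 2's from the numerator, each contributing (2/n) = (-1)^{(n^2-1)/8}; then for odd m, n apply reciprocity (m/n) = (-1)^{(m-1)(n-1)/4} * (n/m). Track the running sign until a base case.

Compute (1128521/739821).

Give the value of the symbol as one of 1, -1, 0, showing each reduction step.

1

(1128521/739821): 1128521 mod 739821 = 388700, so (1128521/739821) = (388700/739821)
factor out 2^2: 388700 = 2^2·97175; with 739821 mod 8 = 5, (2/739821) = -1; sign now +1; continue with (97175/739821)
flip (97175/739821) -> (739821/97175): both odd, 97175 mod 4 = 3, 739821 mod 4 = 1, so the flip contributes +1; sign now +1
(739821/97175): 739821 mod 97175 = 59596, so (739821/97175) = (59596/97175)
factor out 2^2: 59596 = 2^2·14899; with 97175 mod 8 = 7, (2/97175) = +1; sign now +1; continue with (14899/97175)
flip (14899/97175) -> (97175/14899): both odd, 14899 mod 4 = 3, 97175 mod 4 = 3, so the flip contributes -1; sign now -1
(97175/14899): 97175 mod 14899 = 7781, so (97175/14899) = (7781/14899)
flip (7781/14899) -> (14899/7781): both odd, 7781 mod 4 = 1, 14899 mod 4 = 3, so the flip contributes +1; sign now -1
(14899/7781): 14899 mod 7781 = 7118, so (14899/7781) = (7118/7781)
factor out 2^1: 7118 = 2^1·3559; with 7781 mod 8 = 5, (2/7781) = -1; sign now +1; continue with (3559/7781)
flip (3559/7781) -> (7781/3559): both odd, 3559 mod 4 = 3, 7781 mod 4 = 1, so the flip contributes +1; sign now +1
(7781/3559): 7781 mod 3559 = 663, so (7781/3559) = (663/3559)
flip (663/3559) -> (3559/663): both odd, 663 mod 4 = 3, 3559 mod 4 = 3, so the flip contributes -1; sign now -1
(3559/663): 3559 mod 663 = 244, so (3559/663) = (244/663)
factor out 2^2: 244 = 2^2·61; with 663 mod 8 = 7, (2/663) = +1; sign now -1; continue with (61/663)
flip (61/663) -> (663/61): both odd, 61 mod 4 = 1, 663 mod 4 = 3, so the flip contributes +1; sign now -1
(663/61): 663 mod 61 = 53, so (663/61) = (53/61)
flip (53/61) -> (61/53): both odd, 53 mod 4 = 1, 61 mod 4 = 1, so the flip contributes +1; sign now -1
(61/53): 61 mod 53 = 8, so (61/53) = (8/53)
factor out 2^3: 8 = 2^3·1; with 53 mod 8 = 5, (2/53) = -1; sign now +1; continue with (1/53)
reached (1/53) = 1, so the symbol is +1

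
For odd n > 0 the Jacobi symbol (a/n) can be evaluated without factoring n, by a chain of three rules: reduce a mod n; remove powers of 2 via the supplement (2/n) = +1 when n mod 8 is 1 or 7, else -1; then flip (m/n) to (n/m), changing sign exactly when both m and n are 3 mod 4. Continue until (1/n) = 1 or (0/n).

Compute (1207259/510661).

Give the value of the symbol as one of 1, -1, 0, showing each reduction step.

-1

(1207259/510661): 1207259 mod 510661 = 185937, so (1207259/510661) = (185937/510661)
flip (185937/510661) -> (510661/185937): both odd, 185937 mod 4 = 1, 510661 mod 4 = 1, so the flip contributes +1; sign now +1
(510661/185937): 510661 mod 185937 = 138787, so (510661/185937) = (138787/185937)
flip (138787/185937) -> (185937/138787): both odd, 138787 mod 4 = 3, 185937 mod 4 = 1, so the flip contributes +1; sign now +1
(185937/138787): 185937 mod 138787 = 47150, so (185937/138787) = (47150/138787)
factor out 2^1: 47150 = 2^1·23575; with 138787 mod 8 = 3, (2/138787) = -1; sign now -1; continue with (23575/138787)
flip (23575/138787) -> (138787/23575): both odd, 23575 mod 4 = 3, 138787 mod 4 = 3, so the flip contributes -1; sign now +1
(138787/23575): 138787 mod 23575 = 20912, so (138787/23575) = (20912/23575)
factor out 2^4: 20912 = 2^4·1307; with 23575 mod 8 = 7, (2/23575) = +1; sign now +1; continue with (1307/23575)
flip (1307/23575) -> (23575/1307): both odd, 1307 mod 4 = 3, 23575 mod 4 = 3, so the flip contributes -1; sign now -1
(23575/1307): 23575 mod 1307 = 49, so (23575/1307) = (49/1307)
flip (49/1307) -> (1307/49): both odd, 49 mod 4 = 1, 1307 mod 4 = 3, so the flip contributes +1; sign now -1
(1307/49): 1307 mod 49 = 33, so (1307/49) = (33/49)
flip (33/49) -> (49/33): both odd, 33 mod 4 = 1, 49 mod 4 = 1, so the flip contributes +1; sign now -1
(49/33): 49 mod 33 = 16, so (49/33) = (16/33)
factor out 2^4: 16 = 2^4·1; with 33 mod 8 = 1, (2/33) = +1; sign now -1; continue with (1/33)
reached (1/33) = 1, so the symbol is -1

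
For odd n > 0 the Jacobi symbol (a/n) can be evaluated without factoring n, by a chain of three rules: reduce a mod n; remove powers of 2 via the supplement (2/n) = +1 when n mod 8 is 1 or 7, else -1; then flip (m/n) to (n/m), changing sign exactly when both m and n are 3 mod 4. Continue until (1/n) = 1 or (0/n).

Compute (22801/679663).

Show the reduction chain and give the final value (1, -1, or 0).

1

reciprocity: (22801/679663) = +1·(679663/22801) since 22801 mod 4 = 1, 679663 mod 4 = 3; sign now +1
(679663/22801) = (18434/22801)   [reduce mod 22801]
18434 = 2^1·9217; (2/22801) = +1 since 22801 mod 8 = 1, so (18434/22801) = (+1)^1·(9217/22801); sign now +1
reciprocity: (9217/22801) = +1·(22801/9217) since 9217 mod 4 = 1, 22801 mod 4 = 1; sign now +1
(22801/9217) = (4367/9217)   [reduce mod 9217]
reciprocity: (4367/9217) = +1·(9217/4367) since 4367 mod 4 = 3, 9217 mod 4 = 1; sign now +1
(9217/4367) = (483/4367)   [reduce mod 4367]
reciprocity: (483/4367) = -1·(4367/483) since 483 mod 4 = 3, 4367 mod 4 = 3; sign now -1
(4367/483) = (20/483)   [reduce mod 483]
20 = 2^2·5; (2/483) = -1 since 483 mod 8 = 3, so (20/483) = (-1)^2·(5/483); sign now -1
reciprocity: (5/483) = +1·(483/5) since 5 mod 4 = 1, 483 mod 4 = 3; sign now -1
(483/5) = (3/5)   [reduce mod 5]
reciprocity: (3/5) = +1·(5/3) since 3 mod 4 = 3, 5 mod 4 = 1; sign now -1
(5/3) = (2/3)   [reduce mod 3]
2 = 2^1·1; (2/3) = -1 since 3 mod 8 = 3, so (2/3) = (-1)^1·(1/3); sign now +1
(1/3) = 1; final value = sign = +1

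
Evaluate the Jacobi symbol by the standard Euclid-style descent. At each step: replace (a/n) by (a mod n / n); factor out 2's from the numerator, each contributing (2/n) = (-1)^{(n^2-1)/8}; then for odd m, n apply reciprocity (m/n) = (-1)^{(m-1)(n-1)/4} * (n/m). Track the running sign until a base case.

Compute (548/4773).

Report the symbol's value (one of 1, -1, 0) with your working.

factor out 2^2: 548 = 2^2·137; with 4773 mod 8 = 5, (2/4773) = -1; sign now +1; continue with (137/4773)
flip (137/4773) -> (4773/137): both odd, 137 mod 4 = 1, 4773 mod 4 = 1, so the flip contributes +1; sign now +1
(4773/137): 4773 mod 137 = 115, so (4773/137) = (115/137)
flip (115/137) -> (137/115): both odd, 115 mod 4 = 3, 137 mod 4 = 1, so the flip contributes +1; sign now +1
(137/115): 137 mod 115 = 22, so (137/115) = (22/115)
factor out 2^1: 22 = 2^1·11; with 115 mod 8 = 3, (2/115) = -1; sign now -1; continue with (11/115)
flip (11/115) -> (115/11): both odd, 11 mod 4 = 3, 115 mod 4 = 3, so the flip contributes -1; sign now +1
(115/11): 115 mod 11 = 5, so (115/11) = (5/11)
flip (5/11) -> (11/5): both odd, 5 mod 4 = 1, 11 mod 4 = 3, so the flip contributes +1; sign now +1
(11/5): 11 mod 5 = 1, so (11/5) = (1/5)
reached (1/5) = 1, so the symbol is +1

1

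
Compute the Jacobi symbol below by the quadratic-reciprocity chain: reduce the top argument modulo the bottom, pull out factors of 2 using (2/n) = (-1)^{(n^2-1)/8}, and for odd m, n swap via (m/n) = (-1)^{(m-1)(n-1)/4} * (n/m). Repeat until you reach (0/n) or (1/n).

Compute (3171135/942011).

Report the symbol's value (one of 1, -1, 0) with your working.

1

(3171135/942011) = (345102/942011)   [reduce mod 942011]
345102 = 2^1·172551; (2/942011) = -1 since 942011 mod 8 = 3, so (345102/942011) = (-1)^1·(172551/942011); sign now -1
reciprocity: (172551/942011) = -1·(942011/172551) since 172551 mod 4 = 3, 942011 mod 4 = 3; sign now +1
(942011/172551) = (79256/172551)   [reduce mod 172551]
79256 = 2^3·9907; (2/172551) = +1 since 172551 mod 8 = 7, so (79256/172551) = (+1)^3·(9907/172551); sign now +1
reciprocity: (9907/172551) = -1·(172551/9907) since 9907 mod 4 = 3, 172551 mod 4 = 3; sign now -1
(172551/9907) = (4132/9907)   [reduce mod 9907]
4132 = 2^2·1033; (2/9907) = -1 since 9907 mod 8 = 3, so (4132/9907) = (-1)^2·(1033/9907); sign now -1
reciprocity: (1033/9907) = +1·(9907/1033) since 1033 mod 4 = 1, 9907 mod 4 = 3; sign now -1
(9907/1033) = (610/1033)   [reduce mod 1033]
610 = 2^1·305; (2/1033) = +1 since 1033 mod 8 = 1, so (610/1033) = (+1)^1·(305/1033); sign now -1
reciprocity: (305/1033) = +1·(1033/305) since 305 mod 4 = 1, 1033 mod 4 = 1; sign now -1
(1033/305) = (118/305)   [reduce mod 305]
118 = 2^1·59; (2/305) = +1 since 305 mod 8 = 1, so (118/305) = (+1)^1·(59/305); sign now -1
reciprocity: (59/305) = +1·(305/59) since 59 mod 4 = 3, 305 mod 4 = 1; sign now -1
(305/59) = (10/59)   [reduce mod 59]
10 = 2^1·5; (2/59) = -1 since 59 mod 8 = 3, so (10/59) = (-1)^1·(5/59); sign now +1
reciprocity: (5/59) = +1·(59/5) since 5 mod 4 = 1, 59 mod 4 = 3; sign now +1
(59/5) = (4/5)   [reduce mod 5]
4 = 2^2·1; (2/5) = -1 since 5 mod 8 = 5, so (4/5) = (-1)^2·(1/5); sign now +1
(1/5) = 1; final value = sign = +1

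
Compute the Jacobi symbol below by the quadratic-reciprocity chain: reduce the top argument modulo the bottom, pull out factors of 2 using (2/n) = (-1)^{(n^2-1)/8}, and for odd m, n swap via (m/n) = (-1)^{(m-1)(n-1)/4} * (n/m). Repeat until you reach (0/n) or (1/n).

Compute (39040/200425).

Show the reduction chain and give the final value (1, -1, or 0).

0

factor out 2^7: 39040 = 2^7·305; with 200425 mod 8 = 1, (2/200425) = +1; sign now +1; continue with (305/200425)
flip (305/200425) -> (200425/305): both odd, 305 mod 4 = 1, 200425 mod 4 = 1, so the flip contributes +1; sign now +1
(200425/305): 200425 mod 305 = 40, so (200425/305) = (40/305)
factor out 2^3: 40 = 2^3·5; with 305 mod 8 = 1, (2/305) = +1; sign now +1; continue with (5/305)
flip (5/305) -> (305/5): both odd, 5 mod 4 = 1, 305 mod 4 = 1, so the flip contributes +1; sign now +1
(305/5): 305 mod 5 = 0, so (305/5) = (0/5)
reached (0/5); gcd(a, n) > 1, so (0/5) = 0 and the symbol is 0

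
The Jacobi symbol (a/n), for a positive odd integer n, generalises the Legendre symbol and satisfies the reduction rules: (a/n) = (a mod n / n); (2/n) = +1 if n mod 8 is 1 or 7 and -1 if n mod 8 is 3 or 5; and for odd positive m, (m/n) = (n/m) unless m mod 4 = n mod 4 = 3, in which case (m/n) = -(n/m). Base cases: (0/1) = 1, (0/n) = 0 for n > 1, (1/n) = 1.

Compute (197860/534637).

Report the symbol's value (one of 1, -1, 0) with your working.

1

factor out 2^2: 197860 = 2^2·49465; with 534637 mod 8 = 5, (2/534637) = -1; sign now +1; continue with (49465/534637)
flip (49465/534637) -> (534637/49465): both odd, 49465 mod 4 = 1, 534637 mod 4 = 1, so the flip contributes +1; sign now +1
(534637/49465): 534637 mod 49465 = 39987, so (534637/49465) = (39987/49465)
flip (39987/49465) -> (49465/39987): both odd, 39987 mod 4 = 3, 49465 mod 4 = 1, so the flip contributes +1; sign now +1
(49465/39987): 49465 mod 39987 = 9478, so (49465/39987) = (9478/39987)
factor out 2^1: 9478 = 2^1·4739; with 39987 mod 8 = 3, (2/39987) = -1; sign now -1; continue with (4739/39987)
flip (4739/39987) -> (39987/4739): both odd, 4739 mod 4 = 3, 39987 mod 4 = 3, so the flip contributes -1; sign now +1
(39987/4739): 39987 mod 4739 = 2075, so (39987/4739) = (2075/4739)
flip (2075/4739) -> (4739/2075): both odd, 2075 mod 4 = 3, 4739 mod 4 = 3, so the flip contributes -1; sign now -1
(4739/2075): 4739 mod 2075 = 589, so (4739/2075) = (589/2075)
flip (589/2075) -> (2075/589): both odd, 589 mod 4 = 1, 2075 mod 4 = 3, so the flip contributes +1; sign now -1
(2075/589): 2075 mod 589 = 308, so (2075/589) = (308/589)
factor out 2^2: 308 = 2^2·77; with 589 mod 8 = 5, (2/589) = -1; sign now -1; continue with (77/589)
flip (77/589) -> (589/77): both odd, 77 mod 4 = 1, 589 mod 4 = 1, so the flip contributes +1; sign now -1
(589/77): 589 mod 77 = 50, so (589/77) = (50/77)
factor out 2^1: 50 = 2^1·25; with 77 mod 8 = 5, (2/77) = -1; sign now +1; continue with (25/77)
flip (25/77) -> (77/25): both odd, 25 mod 4 = 1, 77 mod 4 = 1, so the flip contributes +1; sign now +1
(77/25): 77 mod 25 = 2, so (77/25) = (2/25)
factor out 2^1: 2 = 2^1·1; with 25 mod 8 = 1, (2/25) = +1; sign now +1; continue with (1/25)
reached (1/25) = 1, so the symbol is +1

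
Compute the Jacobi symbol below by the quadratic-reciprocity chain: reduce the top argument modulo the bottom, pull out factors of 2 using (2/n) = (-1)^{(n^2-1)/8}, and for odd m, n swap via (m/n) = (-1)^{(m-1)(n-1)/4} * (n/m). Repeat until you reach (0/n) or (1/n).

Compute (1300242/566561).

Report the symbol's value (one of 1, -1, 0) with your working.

(1300242/566561): 1300242 mod 566561 = 167120, so (1300242/566561) = (167120/566561)
factor out 2^4: 167120 = 2^4·10445; with 566561 mod 8 = 1, (2/566561) = +1; sign now +1; continue with (10445/566561)
flip (10445/566561) -> (566561/10445): both odd, 10445 mod 4 = 1, 566561 mod 4 = 1, so the flip contributes +1; sign now +1
(566561/10445): 566561 mod 10445 = 2531, so (566561/10445) = (2531/10445)
flip (2531/10445) -> (10445/2531): both odd, 2531 mod 4 = 3, 10445 mod 4 = 1, so the flip contributes +1; sign now +1
(10445/2531): 10445 mod 2531 = 321, so (10445/2531) = (321/2531)
flip (321/2531) -> (2531/321): both odd, 321 mod 4 = 1, 2531 mod 4 = 3, so the flip contributes +1; sign now +1
(2531/321): 2531 mod 321 = 284, so (2531/321) = (284/321)
factor out 2^2: 284 = 2^2·71; with 321 mod 8 = 1, (2/321) = +1; sign now +1; continue with (71/321)
flip (71/321) -> (321/71): both odd, 71 mod 4 = 3, 321 mod 4 = 1, so the flip contributes +1; sign now +1
(321/71): 321 mod 71 = 37, so (321/71) = (37/71)
flip (37/71) -> (71/37): both odd, 37 mod 4 = 1, 71 mod 4 = 3, so the flip contributes +1; sign now +1
(71/37): 71 mod 37 = 34, so (71/37) = (34/37)
factor out 2^1: 34 = 2^1·17; with 37 mod 8 = 5, (2/37) = -1; sign now -1; continue with (17/37)
flip (17/37) -> (37/17): both odd, 17 mod 4 = 1, 37 mod 4 = 1, so the flip contributes +1; sign now -1
(37/17): 37 mod 17 = 3, so (37/17) = (3/17)
flip (3/17) -> (17/3): both odd, 3 mod 4 = 3, 17 mod 4 = 1, so the flip contributes +1; sign now -1
(17/3): 17 mod 3 = 2, so (17/3) = (2/3)
factor out 2^1: 2 = 2^1·1; with 3 mod 8 = 3, (2/3) = -1; sign now +1; continue with (1/3)
reached (1/3) = 1, so the symbol is +1

1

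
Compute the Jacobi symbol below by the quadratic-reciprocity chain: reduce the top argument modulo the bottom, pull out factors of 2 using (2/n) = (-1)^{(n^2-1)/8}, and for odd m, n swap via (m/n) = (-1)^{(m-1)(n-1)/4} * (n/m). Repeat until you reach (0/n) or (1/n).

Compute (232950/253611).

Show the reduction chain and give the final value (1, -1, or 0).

232950 = 2^1·116475; (2/253611) = -1 since 253611 mod 8 = 3, so (232950/253611) = (-1)^1·(116475/253611); sign now -1
reciprocity: (116475/253611) = -1·(253611/116475) since 116475 mod 4 = 3, 253611 mod 4 = 3; sign now +1
(253611/116475) = (20661/116475)   [reduce mod 116475]
reciprocity: (20661/116475) = +1·(116475/20661) since 20661 mod 4 = 1, 116475 mod 4 = 3; sign now +1
(116475/20661) = (13170/20661)   [reduce mod 20661]
13170 = 2^1·6585; (2/20661) = -1 since 20661 mod 8 = 5, so (13170/20661) = (-1)^1·(6585/20661); sign now -1
reciprocity: (6585/20661) = +1·(20661/6585) since 6585 mod 4 = 1, 20661 mod 4 = 1; sign now -1
(20661/6585) = (906/6585)   [reduce mod 6585]
906 = 2^1·453; (2/6585) = +1 since 6585 mod 8 = 1, so (906/6585) = (+1)^1·(453/6585); sign now -1
reciprocity: (453/6585) = +1·(6585/453) since 453 mod 4 = 1, 6585 mod 4 = 1; sign now -1
(6585/453) = (243/453)   [reduce mod 453]
reciprocity: (243/453) = +1·(453/243) since 243 mod 4 = 3, 453 mod 4 = 1; sign now -1
(453/243) = (210/243)   [reduce mod 243]
210 = 2^1·105; (2/243) = -1 since 243 mod 8 = 3, so (210/243) = (-1)^1·(105/243); sign now +1
reciprocity: (105/243) = +1·(243/105) since 105 mod 4 = 1, 243 mod 4 = 3; sign now +1
(243/105) = (33/105)   [reduce mod 105]
reciprocity: (33/105) = +1·(105/33) since 33 mod 4 = 1, 105 mod 4 = 1; sign now +1
(105/33) = (6/33)   [reduce mod 33]
6 = 2^1·3; (2/33) = +1 since 33 mod 8 = 1, so (6/33) = (+1)^1·(3/33); sign now +1
reciprocity: (3/33) = +1·(33/3) since 3 mod 4 = 3, 33 mod 4 = 1; sign now +1
(33/3) = (0/3)   [reduce mod 3]
(0/3) = 0   [gcd(a, n) > 1]; final value = 0

0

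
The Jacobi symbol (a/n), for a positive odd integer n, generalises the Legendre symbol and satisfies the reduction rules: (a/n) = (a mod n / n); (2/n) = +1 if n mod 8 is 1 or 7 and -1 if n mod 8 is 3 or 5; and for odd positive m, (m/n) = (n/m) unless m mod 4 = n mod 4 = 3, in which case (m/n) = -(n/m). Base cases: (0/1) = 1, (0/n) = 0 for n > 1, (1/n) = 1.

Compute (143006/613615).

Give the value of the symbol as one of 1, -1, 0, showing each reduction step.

143006 = 2^1·71503; (2/613615) = +1 since 613615 mod 8 = 7, so (143006/613615) = (+1)^1·(71503/613615); sign now +1
reciprocity: (71503/613615) = -1·(613615/71503) since 71503 mod 4 = 3, 613615 mod 4 = 3; sign now -1
(613615/71503) = (41591/71503)   [reduce mod 71503]
reciprocity: (41591/71503) = -1·(71503/41591) since 41591 mod 4 = 3, 71503 mod 4 = 3; sign now +1
(71503/41591) = (29912/41591)   [reduce mod 41591]
29912 = 2^3·3739; (2/41591) = +1 since 41591 mod 8 = 7, so (29912/41591) = (+1)^3·(3739/41591); sign now +1
reciprocity: (3739/41591) = -1·(41591/3739) since 3739 mod 4 = 3, 41591 mod 4 = 3; sign now -1
(41591/3739) = (462/3739)   [reduce mod 3739]
462 = 2^1·231; (2/3739) = -1 since 3739 mod 8 = 3, so (462/3739) = (-1)^1·(231/3739); sign now +1
reciprocity: (231/3739) = -1·(3739/231) since 231 mod 4 = 3, 3739 mod 4 = 3; sign now -1
(3739/231) = (43/231)   [reduce mod 231]
reciprocity: (43/231) = -1·(231/43) since 43 mod 4 = 3, 231 mod 4 = 3; sign now +1
(231/43) = (16/43)   [reduce mod 43]
16 = 2^4·1; (2/43) = -1 since 43 mod 8 = 3, so (16/43) = (-1)^4·(1/43); sign now +1
(1/43) = 1; final value = sign = +1

1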